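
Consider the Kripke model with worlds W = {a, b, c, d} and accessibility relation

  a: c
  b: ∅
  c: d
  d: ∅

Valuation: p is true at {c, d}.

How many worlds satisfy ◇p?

2

a: successors {c}; p there: c:T. ✓
b: no successors, so ◇p fails. ✗
c: successors {d}; p there: d:T. ✓
d: no successors, so ◇p fails. ✗
Satisfying worlds: {a, c}.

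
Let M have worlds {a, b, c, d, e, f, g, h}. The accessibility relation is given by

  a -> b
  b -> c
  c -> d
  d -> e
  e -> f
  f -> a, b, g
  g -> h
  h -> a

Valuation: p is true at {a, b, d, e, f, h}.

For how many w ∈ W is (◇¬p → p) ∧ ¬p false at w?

6

a: ◇¬p → p is T, ¬p is F. ✗
b: ◇¬p → p is T, ¬p is F. ✗
c: ◇¬p → p is T, ¬p is T. ✓
d: ◇¬p → p is T, ¬p is F. ✗
e: ◇¬p → p is T, ¬p is F. ✗
f: ◇¬p → p is T, ¬p is F. ✗
g: ◇¬p → p is T, ¬p is T. ✓
h: ◇¬p → p is T, ¬p is F. ✗
Satisfying worlds: {c, g}.
So (◇¬p → p) ∧ ¬p fails at the other 6 worlds.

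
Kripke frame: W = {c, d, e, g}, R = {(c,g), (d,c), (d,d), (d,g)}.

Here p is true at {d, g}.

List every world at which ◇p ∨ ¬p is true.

c: ◇p is T, ¬p is T. ✓
d: ◇p is T, ¬p is F. ✓
e: ◇p is F, ¬p is T. ✓
g: ◇p is F, ¬p is F. ✗

{c, d, e}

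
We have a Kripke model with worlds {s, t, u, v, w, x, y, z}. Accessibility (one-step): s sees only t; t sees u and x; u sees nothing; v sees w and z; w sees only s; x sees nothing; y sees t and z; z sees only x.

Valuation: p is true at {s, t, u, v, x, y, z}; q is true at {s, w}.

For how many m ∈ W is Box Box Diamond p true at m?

5

s: successors {t}; Box Diamond p there: t:F. ✗
t: successors {u, x}; Box Diamond p there: u:T, x:T. ✓
u: no successors, so Box Box Diamond p holds vacuously. ✓
v: successors {w, z}; Box Diamond p there: w:T, z:F. ✗
w: successors {s}; Box Diamond p there: s:T. ✓
x: no successors, so Box Box Diamond p holds vacuously. ✓
y: successors {t, z}; Box Diamond p there: t:F, z:F. ✗
z: successors {x}; Box Diamond p there: x:T. ✓
Satisfying worlds: {t, u, w, x, z}.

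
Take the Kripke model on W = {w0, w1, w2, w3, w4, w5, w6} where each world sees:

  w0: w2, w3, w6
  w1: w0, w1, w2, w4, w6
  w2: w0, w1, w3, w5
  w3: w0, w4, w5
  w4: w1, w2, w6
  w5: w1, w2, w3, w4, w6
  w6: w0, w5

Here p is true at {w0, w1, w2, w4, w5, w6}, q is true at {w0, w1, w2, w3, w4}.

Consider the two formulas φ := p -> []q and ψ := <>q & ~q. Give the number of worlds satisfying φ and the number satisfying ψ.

For p -> []q:
w0: p is T, []q is F. ✗
w1: p is T, []q is F. ✗
w2: p is T, []q is F. ✗
w3: p is F, []q is F. ✓
w4: p is T, []q is F. ✗
w5: p is T, []q is F. ✗
w6: p is T, []q is F. ✗
— 1 world.
For <>q & ~q:
w0: <>q is T, ~q is F. ✗
w1: <>q is T, ~q is F. ✗
w2: <>q is T, ~q is F. ✗
w3: <>q is T, ~q is F. ✗
w4: <>q is T, ~q is F. ✗
w5: <>q is T, ~q is T. ✓
w6: <>q is T, ~q is T. ✓
— 2 worlds.

1 and 2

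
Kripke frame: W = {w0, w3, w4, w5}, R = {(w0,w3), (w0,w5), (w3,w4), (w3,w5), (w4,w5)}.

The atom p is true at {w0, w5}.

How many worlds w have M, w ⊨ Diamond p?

3

w0: successors {w3, w5}; p there: w3:F, w5:T. ✓
w3: successors {w4, w5}; p there: w4:F, w5:T. ✓
w4: successors {w5}; p there: w5:T. ✓
w5: no successors, so Diamond p fails. ✗
Satisfying worlds: {w0, w3, w4}.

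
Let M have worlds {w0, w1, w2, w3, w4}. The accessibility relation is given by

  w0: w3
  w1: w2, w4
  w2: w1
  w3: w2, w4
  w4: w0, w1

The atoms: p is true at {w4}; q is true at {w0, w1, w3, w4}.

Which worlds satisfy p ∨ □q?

w0: p is F, □q is T. ✓
w1: p is F, □q is F. ✗
w2: p is F, □q is T. ✓
w3: p is F, □q is F. ✗
w4: p is T, □q is T. ✓

{w0, w2, w4}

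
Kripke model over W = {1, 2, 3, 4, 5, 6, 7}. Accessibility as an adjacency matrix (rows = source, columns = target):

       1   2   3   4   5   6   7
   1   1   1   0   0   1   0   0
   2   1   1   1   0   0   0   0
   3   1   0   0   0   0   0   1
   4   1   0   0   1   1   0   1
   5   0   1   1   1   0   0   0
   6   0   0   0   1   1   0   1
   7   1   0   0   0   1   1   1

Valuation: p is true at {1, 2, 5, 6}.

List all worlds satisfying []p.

1: successors {1, 2, 5}; p there: 1:T, 2:T, 5:T. ✓
2: successors {1, 2, 3}; p there: 1:T, 2:T, 3:F. ✗
3: successors {1, 7}; p there: 1:T, 7:F. ✗
4: successors {1, 4, 5, 7}; p there: 1:T, 4:F, 5:T, 7:F. ✗
5: successors {2, 3, 4}; p there: 2:T, 3:F, 4:F. ✗
6: successors {4, 5, 7}; p there: 4:F, 5:T, 7:F. ✗
7: successors {1, 5, 6, 7}; p there: 1:T, 5:T, 6:T, 7:F. ✗

{1}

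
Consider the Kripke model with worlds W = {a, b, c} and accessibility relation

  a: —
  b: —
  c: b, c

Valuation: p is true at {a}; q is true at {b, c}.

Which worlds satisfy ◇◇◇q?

a: no successors, so ◇◇◇q fails. ✗
b: no successors, so ◇◇◇q fails. ✗
c: successors {b, c}; ◇◇q there: b:F, c:T. ✓

{c}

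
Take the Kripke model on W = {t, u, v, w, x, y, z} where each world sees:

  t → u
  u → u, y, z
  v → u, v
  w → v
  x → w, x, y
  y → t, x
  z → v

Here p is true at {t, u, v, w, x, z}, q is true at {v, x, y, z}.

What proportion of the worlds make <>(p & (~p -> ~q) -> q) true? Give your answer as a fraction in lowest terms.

6/7

t: successors {u}; p & (~p -> ~q) -> q there: u:F. ✗
u: successors {u, y, z}; p & (~p -> ~q) -> q there: u:F, y:T, z:T. ✓
v: successors {u, v}; p & (~p -> ~q) -> q there: u:F, v:T. ✓
w: successors {v}; p & (~p -> ~q) -> q there: v:T. ✓
x: successors {w, x, y}; p & (~p -> ~q) -> q there: w:F, x:T, y:T. ✓
y: successors {t, x}; p & (~p -> ~q) -> q there: t:F, x:T. ✓
z: successors {v}; p & (~p -> ~q) -> q there: v:T. ✓
That's 6 of 7 worlds, so 6/7.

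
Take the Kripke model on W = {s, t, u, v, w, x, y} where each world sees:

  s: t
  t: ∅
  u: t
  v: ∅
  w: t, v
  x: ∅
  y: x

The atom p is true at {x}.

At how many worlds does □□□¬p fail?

0

s: successors {t}; □□¬p there: t:T. ✓
t: no successors, so □□□¬p holds vacuously. ✓
u: successors {t}; □□¬p there: t:T. ✓
v: no successors, so □□□¬p holds vacuously. ✓
w: successors {t, v}; □□¬p there: t:T, v:T. ✓
x: no successors, so □□□¬p holds vacuously. ✓
y: successors {x}; □□¬p there: x:T. ✓
Satisfying worlds: {s, t, u, v, w, x, y}.
So □□□¬p fails at the other 0 worlds.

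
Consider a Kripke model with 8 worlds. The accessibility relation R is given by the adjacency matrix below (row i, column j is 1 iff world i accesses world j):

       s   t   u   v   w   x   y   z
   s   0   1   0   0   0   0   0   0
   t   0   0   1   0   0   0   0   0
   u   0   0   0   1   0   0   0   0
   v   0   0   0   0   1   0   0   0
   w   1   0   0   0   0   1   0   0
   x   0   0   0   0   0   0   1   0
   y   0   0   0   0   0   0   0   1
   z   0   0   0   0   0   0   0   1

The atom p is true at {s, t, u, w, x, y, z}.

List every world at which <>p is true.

s: successors {t}; p there: t:T. ✓
t: successors {u}; p there: u:T. ✓
u: successors {v}; p there: v:F. ✗
v: successors {w}; p there: w:T. ✓
w: successors {s, x}; p there: s:T, x:T. ✓
x: successors {y}; p there: y:T. ✓
y: successors {z}; p there: z:T. ✓
z: successors {z}; p there: z:T. ✓

{s, t, v, w, x, y, z}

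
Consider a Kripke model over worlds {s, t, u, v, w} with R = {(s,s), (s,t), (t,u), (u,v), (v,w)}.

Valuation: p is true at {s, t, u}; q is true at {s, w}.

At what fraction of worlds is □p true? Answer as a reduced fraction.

s: successors {s, t}; p there: s:T, t:T. ✓
t: successors {u}; p there: u:T. ✓
u: successors {v}; p there: v:F. ✗
v: successors {w}; p there: w:F. ✗
w: no successors, so □p holds vacuously. ✓
That's 3 of 5 worlds, so 3/5.

3/5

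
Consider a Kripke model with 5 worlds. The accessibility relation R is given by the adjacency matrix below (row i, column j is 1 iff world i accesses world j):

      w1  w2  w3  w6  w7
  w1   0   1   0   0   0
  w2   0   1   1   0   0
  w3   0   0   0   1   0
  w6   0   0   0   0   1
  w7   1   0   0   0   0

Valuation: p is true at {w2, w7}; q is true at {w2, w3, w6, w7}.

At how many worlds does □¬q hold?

w1: successors {w2}; ¬q there: w2:F. ✗
w2: successors {w2, w3}; ¬q there: w2:F, w3:F. ✗
w3: successors {w6}; ¬q there: w6:F. ✗
w6: successors {w7}; ¬q there: w7:F. ✗
w7: successors {w1}; ¬q there: w1:T. ✓
Satisfying worlds: {w7}.

1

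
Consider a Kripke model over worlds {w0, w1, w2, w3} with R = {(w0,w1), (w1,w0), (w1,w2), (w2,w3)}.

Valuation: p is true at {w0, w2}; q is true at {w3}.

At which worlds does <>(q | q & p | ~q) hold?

{w0, w1, w2}

w0: successors {w1}; q | q & p | ~q there: w1:T. ✓
w1: successors {w0, w2}; q | q & p | ~q there: w0:T, w2:T. ✓
w2: successors {w3}; q | q & p | ~q there: w3:T. ✓
w3: no successors, so <>(q | q & p | ~q) fails. ✗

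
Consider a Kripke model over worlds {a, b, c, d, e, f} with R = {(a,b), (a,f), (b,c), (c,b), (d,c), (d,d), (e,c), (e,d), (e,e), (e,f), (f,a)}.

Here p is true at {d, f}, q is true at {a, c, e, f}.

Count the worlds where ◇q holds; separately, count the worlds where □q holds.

For ◇q:
a: successors {b, f}; q there: b:F, f:T. ✓
b: successors {c}; q there: c:T. ✓
c: successors {b}; q there: b:F. ✗
d: successors {c, d}; q there: c:T, d:F. ✓
e: successors {c, d, e, f}; q there: c:T, d:F, e:T, f:T. ✓
f: successors {a}; q there: a:T. ✓
— 5 worlds.
For □q:
a: successors {b, f}; q there: b:F, f:T. ✗
b: successors {c}; q there: c:T. ✓
c: successors {b}; q there: b:F. ✗
d: successors {c, d}; q there: c:T, d:F. ✗
e: successors {c, d, e, f}; q there: c:T, d:F, e:T, f:T. ✗
f: successors {a}; q there: a:T. ✓
— 2 worlds.

5 and 2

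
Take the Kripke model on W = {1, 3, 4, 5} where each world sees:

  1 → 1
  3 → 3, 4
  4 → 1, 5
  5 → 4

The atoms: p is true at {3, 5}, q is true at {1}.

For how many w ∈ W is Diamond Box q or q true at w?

1: Diamond Box q is T, q is T. ✓
3: Diamond Box q is F, q is F. ✗
4: Diamond Box q is T, q is F. ✓
5: Diamond Box q is F, q is F. ✗
Satisfying worlds: {1, 4}.

2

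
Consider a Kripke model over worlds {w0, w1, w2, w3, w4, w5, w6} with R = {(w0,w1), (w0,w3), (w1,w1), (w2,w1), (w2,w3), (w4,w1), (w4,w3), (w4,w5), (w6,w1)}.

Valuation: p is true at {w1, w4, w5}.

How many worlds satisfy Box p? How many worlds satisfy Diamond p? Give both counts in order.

For Box p:
w0: successors {w1, w3}; p there: w1:T, w3:F. ✗
w1: successors {w1}; p there: w1:T. ✓
w2: successors {w1, w3}; p there: w1:T, w3:F. ✗
w3: no successors, so Box p holds vacuously. ✓
w4: successors {w1, w3, w5}; p there: w1:T, w3:F, w5:T. ✗
w5: no successors, so Box p holds vacuously. ✓
w6: successors {w1}; p there: w1:T. ✓
— 4 worlds.
For Diamond p:
w0: successors {w1, w3}; p there: w1:T, w3:F. ✓
w1: successors {w1}; p there: w1:T. ✓
w2: successors {w1, w3}; p there: w1:T, w3:F. ✓
w3: no successors, so Diamond p fails. ✗
w4: successors {w1, w3, w5}; p there: w1:T, w3:F, w5:T. ✓
w5: no successors, so Diamond p fails. ✗
w6: successors {w1}; p there: w1:T. ✓
— 5 worlds.

4 and 5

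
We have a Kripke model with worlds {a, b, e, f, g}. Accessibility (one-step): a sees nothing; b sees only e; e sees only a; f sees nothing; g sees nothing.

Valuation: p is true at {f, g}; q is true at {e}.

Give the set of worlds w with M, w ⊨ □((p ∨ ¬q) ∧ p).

{a, f, g}

a: no successors, so □((p ∨ ¬q) ∧ p) holds vacuously. ✓
b: successors {e}; (p ∨ ¬q) ∧ p there: e:F. ✗
e: successors {a}; (p ∨ ¬q) ∧ p there: a:F. ✗
f: no successors, so □((p ∨ ¬q) ∧ p) holds vacuously. ✓
g: no successors, so □((p ∨ ¬q) ∧ p) holds vacuously. ✓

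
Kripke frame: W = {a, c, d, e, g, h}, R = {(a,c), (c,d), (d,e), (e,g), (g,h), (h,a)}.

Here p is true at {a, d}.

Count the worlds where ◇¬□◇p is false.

a: successors {c}; ¬□◇p there: c:T. ✓
c: successors {d}; ¬□◇p there: d:T. ✓
d: successors {e}; ¬□◇p there: e:T. ✓
e: successors {g}; ¬□◇p there: g:F. ✗
g: successors {h}; ¬□◇p there: h:T. ✓
h: successors {a}; ¬□◇p there: a:F. ✗
Satisfying worlds: {a, c, d, g}.
So ◇¬□◇p fails at the other 2 worlds.

2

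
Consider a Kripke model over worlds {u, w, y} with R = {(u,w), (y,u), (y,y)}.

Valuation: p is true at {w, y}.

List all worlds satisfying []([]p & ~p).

{w}

u: successors {w}; []p & ~p there: w:F. ✗
w: no successors, so []([]p & ~p) holds vacuously. ✓
y: successors {u, y}; []p & ~p there: u:T, y:F. ✗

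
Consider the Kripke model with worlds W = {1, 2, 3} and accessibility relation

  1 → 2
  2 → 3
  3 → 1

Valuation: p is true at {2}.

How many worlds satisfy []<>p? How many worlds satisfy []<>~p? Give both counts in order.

1 and 2

For []<>p:
1: successors {2}; <>p there: 2:F. ✗
2: successors {3}; <>p there: 3:F. ✗
3: successors {1}; <>p there: 1:T. ✓
— 1 world.
For []<>~p:
1: successors {2}; <>~p there: 2:T. ✓
2: successors {3}; <>~p there: 3:T. ✓
3: successors {1}; <>~p there: 1:F. ✗
— 2 worlds.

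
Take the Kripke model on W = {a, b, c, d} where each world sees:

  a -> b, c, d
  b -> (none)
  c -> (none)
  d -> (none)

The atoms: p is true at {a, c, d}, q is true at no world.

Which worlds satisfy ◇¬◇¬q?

{a}

a: successors {b, c, d}; ¬◇¬q there: b:T, c:T, d:T. ✓
b: no successors, so ◇¬◇¬q fails. ✗
c: no successors, so ◇¬◇¬q fails. ✗
d: no successors, so ◇¬◇¬q fails. ✗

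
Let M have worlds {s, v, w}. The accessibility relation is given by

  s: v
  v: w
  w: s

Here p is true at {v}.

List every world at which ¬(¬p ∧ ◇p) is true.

{v, w}

s: ¬p ∧ ◇p is T. ✗
v: ¬p ∧ ◇p is F. ✓
w: ¬p ∧ ◇p is F. ✓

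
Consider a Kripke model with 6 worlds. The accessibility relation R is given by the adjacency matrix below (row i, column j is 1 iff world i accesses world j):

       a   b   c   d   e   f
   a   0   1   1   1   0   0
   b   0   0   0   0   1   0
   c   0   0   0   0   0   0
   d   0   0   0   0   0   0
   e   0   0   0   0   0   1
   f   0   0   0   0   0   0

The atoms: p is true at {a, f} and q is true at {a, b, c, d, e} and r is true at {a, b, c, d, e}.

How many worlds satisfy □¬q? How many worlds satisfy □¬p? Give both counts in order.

4 and 5

For □¬q:
a: successors {b, c, d}; ¬q there: b:F, c:F, d:F. ✗
b: successors {e}; ¬q there: e:F. ✗
c: no successors, so □¬q holds vacuously. ✓
d: no successors, so □¬q holds vacuously. ✓
e: successors {f}; ¬q there: f:T. ✓
f: no successors, so □¬q holds vacuously. ✓
— 4 worlds.
For □¬p:
a: successors {b, c, d}; ¬p there: b:T, c:T, d:T. ✓
b: successors {e}; ¬p there: e:T. ✓
c: no successors, so □¬p holds vacuously. ✓
d: no successors, so □¬p holds vacuously. ✓
e: successors {f}; ¬p there: f:F. ✗
f: no successors, so □¬p holds vacuously. ✓
— 5 worlds.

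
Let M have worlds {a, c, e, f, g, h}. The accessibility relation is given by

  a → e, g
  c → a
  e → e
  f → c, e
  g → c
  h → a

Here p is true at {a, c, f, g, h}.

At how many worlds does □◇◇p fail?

a: successors {e, g}; ◇◇p there: e:F, g:T. ✗
c: successors {a}; ◇◇p there: a:T. ✓
e: successors {e}; ◇◇p there: e:F. ✗
f: successors {c, e}; ◇◇p there: c:T, e:F. ✗
g: successors {c}; ◇◇p there: c:T. ✓
h: successors {a}; ◇◇p there: a:T. ✓
Satisfying worlds: {c, g, h}.
So □◇◇p fails at the other 3 worlds.

3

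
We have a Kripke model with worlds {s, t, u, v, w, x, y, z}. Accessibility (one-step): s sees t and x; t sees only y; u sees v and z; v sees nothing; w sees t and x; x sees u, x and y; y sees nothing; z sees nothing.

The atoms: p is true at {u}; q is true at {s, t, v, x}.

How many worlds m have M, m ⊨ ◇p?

1

s: successors {t, x}; p there: t:F, x:F. ✗
t: successors {y}; p there: y:F. ✗
u: successors {v, z}; p there: v:F, z:F. ✗
v: no successors, so ◇p fails. ✗
w: successors {t, x}; p there: t:F, x:F. ✗
x: successors {u, x, y}; p there: u:T, x:F, y:F. ✓
y: no successors, so ◇p fails. ✗
z: no successors, so ◇p fails. ✗
Satisfying worlds: {x}.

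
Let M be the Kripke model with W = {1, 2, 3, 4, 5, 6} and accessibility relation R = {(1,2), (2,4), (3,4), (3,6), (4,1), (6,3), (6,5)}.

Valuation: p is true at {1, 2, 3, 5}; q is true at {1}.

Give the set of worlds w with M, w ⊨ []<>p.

{2, 3, 4, 5}

1: successors {2}; <>p there: 2:F. ✗
2: successors {4}; <>p there: 4:T. ✓
3: successors {4, 6}; <>p there: 4:T, 6:T. ✓
4: successors {1}; <>p there: 1:T. ✓
5: no successors, so []<>p holds vacuously. ✓
6: successors {3, 5}; <>p there: 3:F, 5:F. ✗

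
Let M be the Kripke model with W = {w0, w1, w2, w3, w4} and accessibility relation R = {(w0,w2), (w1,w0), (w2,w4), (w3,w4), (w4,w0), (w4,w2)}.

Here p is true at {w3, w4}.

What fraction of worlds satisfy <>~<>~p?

w0: successors {w2}; ~<>~p there: w2:T. ✓
w1: successors {w0}; ~<>~p there: w0:F. ✗
w2: successors {w4}; ~<>~p there: w4:F. ✗
w3: successors {w4}; ~<>~p there: w4:F. ✗
w4: successors {w0, w2}; ~<>~p there: w0:F, w2:T. ✓
That's 2 of 5 worlds, so 2/5.

2/5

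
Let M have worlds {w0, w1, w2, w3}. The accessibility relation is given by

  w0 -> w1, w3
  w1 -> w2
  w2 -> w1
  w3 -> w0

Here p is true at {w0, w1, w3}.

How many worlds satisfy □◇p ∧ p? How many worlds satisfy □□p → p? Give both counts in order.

2 and 4

For □◇p ∧ p:
w0: □◇p is F, p is T. ✗
w1: □◇p is T, p is T. ✓
w2: □◇p is F, p is F. ✗
w3: □◇p is T, p is T. ✓
— 2 worlds.
For □□p → p:
w0: □□p is F, p is T. ✓
w1: □□p is T, p is T. ✓
w2: □□p is F, p is F. ✓
w3: □□p is T, p is T. ✓
— 4 worlds.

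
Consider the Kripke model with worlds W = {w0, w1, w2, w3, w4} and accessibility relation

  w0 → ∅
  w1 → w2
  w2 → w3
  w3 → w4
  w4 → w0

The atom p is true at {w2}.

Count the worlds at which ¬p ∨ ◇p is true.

4

w0: ¬p is T, ◇p is F. ✓
w1: ¬p is T, ◇p is T. ✓
w2: ¬p is F, ◇p is F. ✗
w3: ¬p is T, ◇p is F. ✓
w4: ¬p is T, ◇p is F. ✓
Satisfying worlds: {w0, w1, w3, w4}.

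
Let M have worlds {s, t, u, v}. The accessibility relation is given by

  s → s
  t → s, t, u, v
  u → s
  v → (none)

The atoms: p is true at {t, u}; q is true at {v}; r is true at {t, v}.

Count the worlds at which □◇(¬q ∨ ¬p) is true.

s: successors {s}; ◇(¬q ∨ ¬p) there: s:T. ✓
t: successors {s, t, u, v}; ◇(¬q ∨ ¬p) there: s:T, t:T, u:T, v:F. ✗
u: successors {s}; ◇(¬q ∨ ¬p) there: s:T. ✓
v: no successors, so □◇(¬q ∨ ¬p) holds vacuously. ✓
Satisfying worlds: {s, u, v}.

3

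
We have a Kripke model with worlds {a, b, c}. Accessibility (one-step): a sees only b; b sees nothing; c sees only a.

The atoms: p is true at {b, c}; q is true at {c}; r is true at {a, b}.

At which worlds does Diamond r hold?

a: successors {b}; r there: b:T. ✓
b: no successors, so Diamond r fails. ✗
c: successors {a}; r there: a:T. ✓

{a, c}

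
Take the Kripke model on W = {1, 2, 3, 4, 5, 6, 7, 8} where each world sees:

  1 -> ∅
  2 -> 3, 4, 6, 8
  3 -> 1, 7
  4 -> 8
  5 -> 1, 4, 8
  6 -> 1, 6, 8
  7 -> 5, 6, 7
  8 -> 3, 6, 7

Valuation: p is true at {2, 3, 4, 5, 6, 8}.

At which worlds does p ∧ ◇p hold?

{2, 4, 5, 6, 8}

1: p is F, ◇p is F. ✗
2: p is T, ◇p is T. ✓
3: p is T, ◇p is F. ✗
4: p is T, ◇p is T. ✓
5: p is T, ◇p is T. ✓
6: p is T, ◇p is T. ✓
7: p is F, ◇p is T. ✗
8: p is T, ◇p is T. ✓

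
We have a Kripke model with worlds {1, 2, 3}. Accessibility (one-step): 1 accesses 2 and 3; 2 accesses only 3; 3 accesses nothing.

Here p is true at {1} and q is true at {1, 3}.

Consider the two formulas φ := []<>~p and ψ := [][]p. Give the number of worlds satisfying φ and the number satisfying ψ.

For []<>~p:
1: successors {2, 3}; <>~p there: 2:T, 3:F. ✗
2: successors {3}; <>~p there: 3:F. ✗
3: no successors, so []<>~p holds vacuously. ✓
— 1 world.
For [][]p:
1: successors {2, 3}; []p there: 2:F, 3:T. ✗
2: successors {3}; []p there: 3:T. ✓
3: no successors, so [][]p holds vacuously. ✓
— 2 worlds.

1 and 2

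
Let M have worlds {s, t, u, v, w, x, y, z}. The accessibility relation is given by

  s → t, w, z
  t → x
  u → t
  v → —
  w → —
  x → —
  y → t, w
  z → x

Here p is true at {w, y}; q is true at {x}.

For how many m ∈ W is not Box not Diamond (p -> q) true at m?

3

s: Box not Diamond (p -> q) is F. ✓
t: Box not Diamond (p -> q) is T. ✗
u: Box not Diamond (p -> q) is F. ✓
v: Box not Diamond (p -> q) is T. ✗
w: Box not Diamond (p -> q) is T. ✗
x: Box not Diamond (p -> q) is T. ✗
y: Box not Diamond (p -> q) is F. ✓
z: Box not Diamond (p -> q) is T. ✗
Satisfying worlds: {s, u, y}.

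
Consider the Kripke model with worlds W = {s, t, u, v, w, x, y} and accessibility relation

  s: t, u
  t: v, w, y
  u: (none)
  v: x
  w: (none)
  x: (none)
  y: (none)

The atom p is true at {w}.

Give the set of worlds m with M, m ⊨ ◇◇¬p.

s: successors {t, u}; ◇¬p there: t:T, u:F. ✓
t: successors {v, w, y}; ◇¬p there: v:T, w:F, y:F. ✓
u: no successors, so ◇◇¬p fails. ✗
v: successors {x}; ◇¬p there: x:F. ✗
w: no successors, so ◇◇¬p fails. ✗
x: no successors, so ◇◇¬p fails. ✗
y: no successors, so ◇◇¬p fails. ✗

{s, t}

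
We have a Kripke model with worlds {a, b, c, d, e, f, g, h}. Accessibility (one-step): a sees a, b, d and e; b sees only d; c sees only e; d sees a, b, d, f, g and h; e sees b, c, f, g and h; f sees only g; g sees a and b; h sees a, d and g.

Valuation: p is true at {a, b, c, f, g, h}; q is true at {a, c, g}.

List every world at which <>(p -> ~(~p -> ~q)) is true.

{a, b, c, d, h}

a: successors {a, b, d, e}; p -> ~(~p -> ~q) there: a:F, b:F, d:T, e:T. ✓
b: successors {d}; p -> ~(~p -> ~q) there: d:T. ✓
c: successors {e}; p -> ~(~p -> ~q) there: e:T. ✓
d: successors {a, b, d, f, g, h}; p -> ~(~p -> ~q) there: a:F, b:F, d:T, f:F, g:F, h:F. ✓
e: successors {b, c, f, g, h}; p -> ~(~p -> ~q) there: b:F, c:F, f:F, g:F, h:F. ✗
f: successors {g}; p -> ~(~p -> ~q) there: g:F. ✗
g: successors {a, b}; p -> ~(~p -> ~q) there: a:F, b:F. ✗
h: successors {a, d, g}; p -> ~(~p -> ~q) there: a:F, d:T, g:F. ✓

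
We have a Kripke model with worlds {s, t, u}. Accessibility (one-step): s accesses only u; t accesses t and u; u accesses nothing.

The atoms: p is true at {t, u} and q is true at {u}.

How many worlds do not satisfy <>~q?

2

s: successors {u}; ~q there: u:F. ✗
t: successors {t, u}; ~q there: t:T, u:F. ✓
u: no successors, so <>~q fails. ✗
Satisfying worlds: {t}.
So <>~q fails at the other 2 worlds.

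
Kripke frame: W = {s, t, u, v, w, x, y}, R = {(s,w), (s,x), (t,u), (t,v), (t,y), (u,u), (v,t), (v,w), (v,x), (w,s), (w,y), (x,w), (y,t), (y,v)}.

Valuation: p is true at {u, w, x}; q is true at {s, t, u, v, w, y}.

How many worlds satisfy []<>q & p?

s: []<>q is T, p is F. ✗
t: []<>q is T, p is F. ✗
u: []<>q is T, p is T. ✓
v: []<>q is T, p is F. ✗
w: []<>q is T, p is T. ✓
x: []<>q is T, p is T. ✓
y: []<>q is T, p is F. ✗
Satisfying worlds: {u, w, x}.

3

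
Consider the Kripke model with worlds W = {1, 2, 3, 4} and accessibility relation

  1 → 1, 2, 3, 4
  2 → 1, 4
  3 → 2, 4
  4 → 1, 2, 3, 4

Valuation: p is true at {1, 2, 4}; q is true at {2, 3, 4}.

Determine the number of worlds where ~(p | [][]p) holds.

1: p | [][]p is T. ✗
2: p | [][]p is T. ✗
3: p | [][]p is F. ✓
4: p | [][]p is T. ✗
Satisfying worlds: {3}.

1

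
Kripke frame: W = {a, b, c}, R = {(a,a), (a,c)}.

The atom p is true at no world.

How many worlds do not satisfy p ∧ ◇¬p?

3

a: p is F, ◇¬p is T. ✗
b: p is F, ◇¬p is F. ✗
c: p is F, ◇¬p is F. ✗
Satisfying worlds: ∅.
So p ∧ ◇¬p fails at the other 3 worlds.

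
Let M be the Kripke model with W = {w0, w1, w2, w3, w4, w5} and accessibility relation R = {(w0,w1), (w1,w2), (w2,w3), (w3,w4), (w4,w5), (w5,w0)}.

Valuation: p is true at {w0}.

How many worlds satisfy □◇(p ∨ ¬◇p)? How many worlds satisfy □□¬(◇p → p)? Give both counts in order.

5 and 1

For □◇(p ∨ ¬◇p):
w0: successors {w1}; ◇(p ∨ ¬◇p) there: w1:T. ✓
w1: successors {w2}; ◇(p ∨ ¬◇p) there: w2:T. ✓
w2: successors {w3}; ◇(p ∨ ¬◇p) there: w3:T. ✓
w3: successors {w4}; ◇(p ∨ ¬◇p) there: w4:F. ✗
w4: successors {w5}; ◇(p ∨ ¬◇p) there: w5:T. ✓
w5: successors {w0}; ◇(p ∨ ¬◇p) there: w0:T. ✓
— 5 worlds.
For □□¬(◇p → p):
w0: successors {w1}; □¬(◇p → p) there: w1:F. ✗
w1: successors {w2}; □¬(◇p → p) there: w2:F. ✗
w2: successors {w3}; □¬(◇p → p) there: w3:F. ✗
w3: successors {w4}; □¬(◇p → p) there: w4:T. ✓
w4: successors {w5}; □¬(◇p → p) there: w5:F. ✗
w5: successors {w0}; □¬(◇p → p) there: w0:F. ✗
— 1 world.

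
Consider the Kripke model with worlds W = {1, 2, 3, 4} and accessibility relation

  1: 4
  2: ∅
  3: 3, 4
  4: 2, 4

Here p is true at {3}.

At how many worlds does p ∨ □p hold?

2

1: p is F, □p is F. ✗
2: p is F, □p is T. ✓
3: p is T, □p is F. ✓
4: p is F, □p is F. ✗
Satisfying worlds: {2, 3}.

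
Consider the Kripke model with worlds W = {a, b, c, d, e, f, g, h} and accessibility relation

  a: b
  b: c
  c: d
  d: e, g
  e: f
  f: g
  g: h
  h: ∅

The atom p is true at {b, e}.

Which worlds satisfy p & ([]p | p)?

{b, e}

a: p is F, []p | p is T. ✗
b: p is T, []p | p is T. ✓
c: p is F, []p | p is F. ✗
d: p is F, []p | p is F. ✗
e: p is T, []p | p is T. ✓
f: p is F, []p | p is F. ✗
g: p is F, []p | p is F. ✗
h: p is F, []p | p is T. ✗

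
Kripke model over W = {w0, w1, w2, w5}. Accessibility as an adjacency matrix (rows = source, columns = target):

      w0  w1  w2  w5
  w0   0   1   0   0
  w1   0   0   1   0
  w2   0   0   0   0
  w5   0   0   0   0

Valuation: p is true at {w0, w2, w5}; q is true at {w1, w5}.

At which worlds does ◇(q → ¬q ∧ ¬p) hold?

{w1}

w0: successors {w1}; q → ¬q ∧ ¬p there: w1:F. ✗
w1: successors {w2}; q → ¬q ∧ ¬p there: w2:T. ✓
w2: no successors, so ◇(q → ¬q ∧ ¬p) fails. ✗
w5: no successors, so ◇(q → ¬q ∧ ¬p) fails. ✗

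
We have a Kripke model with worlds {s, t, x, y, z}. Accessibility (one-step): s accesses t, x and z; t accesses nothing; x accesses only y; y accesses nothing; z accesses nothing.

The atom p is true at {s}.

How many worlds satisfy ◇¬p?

2

s: successors {t, x, z}; ¬p there: t:T, x:T, z:T. ✓
t: no successors, so ◇¬p fails. ✗
x: successors {y}; ¬p there: y:T. ✓
y: no successors, so ◇¬p fails. ✗
z: no successors, so ◇¬p fails. ✗
Satisfying worlds: {s, x}.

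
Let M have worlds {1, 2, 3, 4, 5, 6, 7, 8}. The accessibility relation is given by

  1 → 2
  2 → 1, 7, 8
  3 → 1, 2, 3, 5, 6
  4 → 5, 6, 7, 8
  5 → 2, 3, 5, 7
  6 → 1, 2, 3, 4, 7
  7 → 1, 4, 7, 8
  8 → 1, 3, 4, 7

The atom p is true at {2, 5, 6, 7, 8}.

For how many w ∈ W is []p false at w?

6

1: successors {2}; p there: 2:T. ✓
2: successors {1, 7, 8}; p there: 1:F, 7:T, 8:T. ✗
3: successors {1, 2, 3, 5, 6}; p there: 1:F, 2:T, 3:F, 5:T, 6:T. ✗
4: successors {5, 6, 7, 8}; p there: 5:T, 6:T, 7:T, 8:T. ✓
5: successors {2, 3, 5, 7}; p there: 2:T, 3:F, 5:T, 7:T. ✗
6: successors {1, 2, 3, 4, 7}; p there: 1:F, 2:T, 3:F, 4:F, 7:T. ✗
7: successors {1, 4, 7, 8}; p there: 1:F, 4:F, 7:T, 8:T. ✗
8: successors {1, 3, 4, 7}; p there: 1:F, 3:F, 4:F, 7:T. ✗
Satisfying worlds: {1, 4}.
So []p fails at the other 6 worlds.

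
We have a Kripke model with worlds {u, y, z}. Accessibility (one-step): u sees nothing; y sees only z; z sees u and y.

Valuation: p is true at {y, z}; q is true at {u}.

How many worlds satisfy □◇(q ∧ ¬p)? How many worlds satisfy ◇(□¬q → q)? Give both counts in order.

For □◇(q ∧ ¬p):
u: no successors, so □◇(q ∧ ¬p) holds vacuously. ✓
y: successors {z}; ◇(q ∧ ¬p) there: z:T. ✓
z: successors {u, y}; ◇(q ∧ ¬p) there: u:F, y:F. ✗
— 2 worlds.
For ◇(□¬q → q):
u: no successors, so ◇(□¬q → q) fails. ✗
y: successors {z}; □¬q → q there: z:T. ✓
z: successors {u, y}; □¬q → q there: u:T, y:F. ✓
— 2 worlds.

2 and 2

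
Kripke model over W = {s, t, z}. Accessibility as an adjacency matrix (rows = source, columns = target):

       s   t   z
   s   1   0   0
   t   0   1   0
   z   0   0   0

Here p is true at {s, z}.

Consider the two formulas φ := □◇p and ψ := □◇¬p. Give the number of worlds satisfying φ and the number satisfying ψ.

2 and 2

For □◇p:
s: successors {s}; ◇p there: s:T. ✓
t: successors {t}; ◇p there: t:F. ✗
z: no successors, so □◇p holds vacuously. ✓
— 2 worlds.
For □◇¬p:
s: successors {s}; ◇¬p there: s:F. ✗
t: successors {t}; ◇¬p there: t:T. ✓
z: no successors, so □◇¬p holds vacuously. ✓
— 2 worlds.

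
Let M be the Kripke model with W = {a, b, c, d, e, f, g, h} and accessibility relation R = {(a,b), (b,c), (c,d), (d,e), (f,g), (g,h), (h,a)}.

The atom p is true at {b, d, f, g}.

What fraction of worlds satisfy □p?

1/2

a: successors {b}; p there: b:T. ✓
b: successors {c}; p there: c:F. ✗
c: successors {d}; p there: d:T. ✓
d: successors {e}; p there: e:F. ✗
e: no successors, so □p holds vacuously. ✓
f: successors {g}; p there: g:T. ✓
g: successors {h}; p there: h:F. ✗
h: successors {a}; p there: a:F. ✗
That's 4 of 8 worlds, so 4/8 = 1/2.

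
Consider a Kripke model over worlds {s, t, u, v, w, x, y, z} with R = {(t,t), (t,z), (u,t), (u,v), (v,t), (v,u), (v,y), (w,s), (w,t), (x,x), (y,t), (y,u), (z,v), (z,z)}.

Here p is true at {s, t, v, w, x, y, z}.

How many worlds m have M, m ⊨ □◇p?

s: no successors, so □◇p holds vacuously. ✓
t: successors {t, z}; ◇p there: t:T, z:T. ✓
u: successors {t, v}; ◇p there: t:T, v:T. ✓
v: successors {t, u, y}; ◇p there: t:T, u:T, y:T. ✓
w: successors {s, t}; ◇p there: s:F, t:T. ✗
x: successors {x}; ◇p there: x:T. ✓
y: successors {t, u}; ◇p there: t:T, u:T. ✓
z: successors {v, z}; ◇p there: v:T, z:T. ✓
Satisfying worlds: {s, t, u, v, x, y, z}.

7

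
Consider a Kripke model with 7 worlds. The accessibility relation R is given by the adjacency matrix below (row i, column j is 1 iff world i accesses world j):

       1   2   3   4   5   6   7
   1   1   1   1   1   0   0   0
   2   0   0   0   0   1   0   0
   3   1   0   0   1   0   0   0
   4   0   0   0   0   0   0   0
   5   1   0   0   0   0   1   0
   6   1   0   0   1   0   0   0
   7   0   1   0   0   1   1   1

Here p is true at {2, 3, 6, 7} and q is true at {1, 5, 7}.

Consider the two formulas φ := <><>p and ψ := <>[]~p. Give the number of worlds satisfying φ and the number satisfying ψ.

For <><>p:
1: successors {1, 2, 3, 4}; <>p there: 1:T, 2:F, 3:F, 4:F. ✓
2: successors {5}; <>p there: 5:T. ✓
3: successors {1, 4}; <>p there: 1:T, 4:F. ✓
4: no successors, so <><>p fails. ✗
5: successors {1, 6}; <>p there: 1:T, 6:F. ✓
6: successors {1, 4}; <>p there: 1:T, 4:F. ✓
7: successors {2, 5, 6, 7}; <>p there: 2:F, 5:T, 6:F, 7:T. ✓
— 6 worlds.
For <>[]~p:
1: successors {1, 2, 3, 4}; []~p there: 1:F, 2:T, 3:T, 4:T. ✓
2: successors {5}; []~p there: 5:F. ✗
3: successors {1, 4}; []~p there: 1:F, 4:T. ✓
4: no successors, so <>[]~p fails. ✗
5: successors {1, 6}; []~p there: 1:F, 6:T. ✓
6: successors {1, 4}; []~p there: 1:F, 4:T. ✓
7: successors {2, 5, 6, 7}; []~p there: 2:T, 5:F, 6:T, 7:F. ✓
— 5 worlds.

6 and 5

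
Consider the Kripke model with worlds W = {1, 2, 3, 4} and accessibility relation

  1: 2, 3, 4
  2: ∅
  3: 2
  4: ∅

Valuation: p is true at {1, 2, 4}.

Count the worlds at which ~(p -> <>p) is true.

2

1: p -> <>p is T. ✗
2: p -> <>p is F. ✓
3: p -> <>p is T. ✗
4: p -> <>p is F. ✓
Satisfying worlds: {2, 4}.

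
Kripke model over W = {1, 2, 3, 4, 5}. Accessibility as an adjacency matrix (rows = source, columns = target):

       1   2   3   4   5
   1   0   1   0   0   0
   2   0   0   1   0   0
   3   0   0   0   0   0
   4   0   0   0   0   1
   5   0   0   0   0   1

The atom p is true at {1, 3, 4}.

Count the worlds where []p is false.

1: successors {2}; p there: 2:F. ✗
2: successors {3}; p there: 3:T. ✓
3: no successors, so []p holds vacuously. ✓
4: successors {5}; p there: 5:F. ✗
5: successors {5}; p there: 5:F. ✗
Satisfying worlds: {2, 3}.
So []p fails at the other 3 worlds.

3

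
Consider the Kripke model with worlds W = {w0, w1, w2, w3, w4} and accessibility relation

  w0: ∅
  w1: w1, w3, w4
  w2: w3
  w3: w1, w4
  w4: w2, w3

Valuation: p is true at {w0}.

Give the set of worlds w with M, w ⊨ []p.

{w0}

w0: no successors, so []p holds vacuously. ✓
w1: successors {w1, w3, w4}; p there: w1:F, w3:F, w4:F. ✗
w2: successors {w3}; p there: w3:F. ✗
w3: successors {w1, w4}; p there: w1:F, w4:F. ✗
w4: successors {w2, w3}; p there: w2:F, w3:F. ✗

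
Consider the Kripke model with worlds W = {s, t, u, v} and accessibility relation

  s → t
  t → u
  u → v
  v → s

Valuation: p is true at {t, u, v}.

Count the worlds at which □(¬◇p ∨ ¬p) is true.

s: successors {t}; ¬◇p ∨ ¬p there: t:F. ✗
t: successors {u}; ¬◇p ∨ ¬p there: u:F. ✗
u: successors {v}; ¬◇p ∨ ¬p there: v:T. ✓
v: successors {s}; ¬◇p ∨ ¬p there: s:T. ✓
Satisfying worlds: {u, v}.

2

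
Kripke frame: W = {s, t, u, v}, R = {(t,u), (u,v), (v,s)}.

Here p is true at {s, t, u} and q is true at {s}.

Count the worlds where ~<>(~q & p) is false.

s: <>(~q & p) is F. ✓
t: <>(~q & p) is T. ✗
u: <>(~q & p) is F. ✓
v: <>(~q & p) is F. ✓
Satisfying worlds: {s, u, v}.
So ~<>(~q & p) fails at the other 1 world.

1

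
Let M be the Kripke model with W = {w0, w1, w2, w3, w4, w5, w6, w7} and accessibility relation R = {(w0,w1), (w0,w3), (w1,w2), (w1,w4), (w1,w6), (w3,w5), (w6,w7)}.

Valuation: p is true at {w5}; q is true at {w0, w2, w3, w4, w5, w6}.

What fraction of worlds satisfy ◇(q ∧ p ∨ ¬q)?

w0: successors {w1, w3}; q ∧ p ∨ ¬q there: w1:T, w3:F. ✓
w1: successors {w2, w4, w6}; q ∧ p ∨ ¬q there: w2:F, w4:F, w6:F. ✗
w2: no successors, so ◇(q ∧ p ∨ ¬q) fails. ✗
w3: successors {w5}; q ∧ p ∨ ¬q there: w5:T. ✓
w4: no successors, so ◇(q ∧ p ∨ ¬q) fails. ✗
w5: no successors, so ◇(q ∧ p ∨ ¬q) fails. ✗
w6: successors {w7}; q ∧ p ∨ ¬q there: w7:T. ✓
w7: no successors, so ◇(q ∧ p ∨ ¬q) fails. ✗
That's 3 of 8 worlds, so 3/8.

3/8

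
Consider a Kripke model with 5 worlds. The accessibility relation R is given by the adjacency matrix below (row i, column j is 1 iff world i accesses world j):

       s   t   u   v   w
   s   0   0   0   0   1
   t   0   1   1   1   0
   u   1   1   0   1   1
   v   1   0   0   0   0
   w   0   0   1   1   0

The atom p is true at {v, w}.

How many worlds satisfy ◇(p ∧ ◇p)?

2

s: successors {w}; p ∧ ◇p there: w:T. ✓
t: successors {t, u, v}; p ∧ ◇p there: t:F, u:F, v:F. ✗
u: successors {s, t, v, w}; p ∧ ◇p there: s:F, t:F, v:F, w:T. ✓
v: successors {s}; p ∧ ◇p there: s:F. ✗
w: successors {u, v}; p ∧ ◇p there: u:F, v:F. ✗
Satisfying worlds: {s, u}.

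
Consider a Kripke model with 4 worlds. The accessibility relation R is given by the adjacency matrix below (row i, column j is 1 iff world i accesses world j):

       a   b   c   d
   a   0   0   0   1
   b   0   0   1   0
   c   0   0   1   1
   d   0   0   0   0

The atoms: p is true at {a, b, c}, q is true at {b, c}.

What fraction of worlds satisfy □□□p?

1/2

a: successors {d}; □□p there: d:T. ✓
b: successors {c}; □□p there: c:F. ✗
c: successors {c, d}; □□p there: c:F, d:T. ✗
d: no successors, so □□□p holds vacuously. ✓
That's 2 of 4 worlds, so 2/4 = 1/2.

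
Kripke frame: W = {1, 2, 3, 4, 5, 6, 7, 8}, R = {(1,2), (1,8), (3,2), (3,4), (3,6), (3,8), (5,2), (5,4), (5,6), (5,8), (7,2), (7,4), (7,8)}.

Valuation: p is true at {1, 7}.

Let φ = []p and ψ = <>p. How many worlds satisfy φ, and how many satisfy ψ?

For []p:
1: successors {2, 8}; p there: 2:F, 8:F. ✗
2: no successors, so []p holds vacuously. ✓
3: successors {2, 4, 6, 8}; p there: 2:F, 4:F, 6:F, 8:F. ✗
4: no successors, so []p holds vacuously. ✓
5: successors {2, 4, 6, 8}; p there: 2:F, 4:F, 6:F, 8:F. ✗
6: no successors, so []p holds vacuously. ✓
7: successors {2, 4, 8}; p there: 2:F, 4:F, 8:F. ✗
8: no successors, so []p holds vacuously. ✓
— 4 worlds.
For <>p:
1: successors {2, 8}; p there: 2:F, 8:F. ✗
2: no successors, so <>p fails. ✗
3: successors {2, 4, 6, 8}; p there: 2:F, 4:F, 6:F, 8:F. ✗
4: no successors, so <>p fails. ✗
5: successors {2, 4, 6, 8}; p there: 2:F, 4:F, 6:F, 8:F. ✗
6: no successors, so <>p fails. ✗
7: successors {2, 4, 8}; p there: 2:F, 4:F, 8:F. ✗
8: no successors, so <>p fails. ✗
— 0 worlds.

4 and 0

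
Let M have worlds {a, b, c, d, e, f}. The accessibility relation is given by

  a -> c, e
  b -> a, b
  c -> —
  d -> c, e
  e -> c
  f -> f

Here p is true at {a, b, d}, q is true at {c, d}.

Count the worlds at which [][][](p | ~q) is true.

a: successors {c, e}; [][](p | ~q) there: c:T, e:T. ✓
b: successors {a, b}; [][](p | ~q) there: a:F, b:F. ✗
c: no successors, so [][][](p | ~q) holds vacuously. ✓
d: successors {c, e}; [][](p | ~q) there: c:T, e:T. ✓
e: successors {c}; [][](p | ~q) there: c:T. ✓
f: successors {f}; [][](p | ~q) there: f:T. ✓
Satisfying worlds: {a, c, d, e, f}.

5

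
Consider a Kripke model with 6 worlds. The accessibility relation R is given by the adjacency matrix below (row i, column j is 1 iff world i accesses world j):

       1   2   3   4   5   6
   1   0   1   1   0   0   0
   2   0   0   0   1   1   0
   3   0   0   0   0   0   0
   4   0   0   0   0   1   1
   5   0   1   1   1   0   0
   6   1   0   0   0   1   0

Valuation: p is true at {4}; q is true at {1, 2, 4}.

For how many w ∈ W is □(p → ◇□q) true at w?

1: successors {2, 3}; p → ◇□q there: 2:T, 3:T. ✓
2: successors {4, 5}; p → ◇□q there: 4:F, 5:T. ✗
3: no successors, so □(p → ◇□q) holds vacuously. ✓
4: successors {5, 6}; p → ◇□q there: 5:T, 6:T. ✓
5: successors {2, 3, 4}; p → ◇□q there: 2:T, 3:T, 4:F. ✗
6: successors {1, 5}; p → ◇□q there: 1:T, 5:T. ✓
Satisfying worlds: {1, 3, 4, 6}.

4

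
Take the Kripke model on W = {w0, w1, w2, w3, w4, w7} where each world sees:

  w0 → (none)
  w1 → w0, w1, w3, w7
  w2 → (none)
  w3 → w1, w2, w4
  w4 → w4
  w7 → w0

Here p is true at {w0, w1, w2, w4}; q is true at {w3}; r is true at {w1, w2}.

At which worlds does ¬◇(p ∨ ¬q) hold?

{w0, w2}

w0: ◇(p ∨ ¬q) is F. ✓
w1: ◇(p ∨ ¬q) is T. ✗
w2: ◇(p ∨ ¬q) is F. ✓
w3: ◇(p ∨ ¬q) is T. ✗
w4: ◇(p ∨ ¬q) is T. ✗
w7: ◇(p ∨ ¬q) is T. ✗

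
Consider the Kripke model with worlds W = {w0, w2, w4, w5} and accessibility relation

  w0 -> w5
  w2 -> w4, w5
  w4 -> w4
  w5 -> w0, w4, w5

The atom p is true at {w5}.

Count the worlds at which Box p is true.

1

w0: successors {w5}; p there: w5:T. ✓
w2: successors {w4, w5}; p there: w4:F, w5:T. ✗
w4: successors {w4}; p there: w4:F. ✗
w5: successors {w0, w4, w5}; p there: w0:F, w4:F, w5:T. ✗
Satisfying worlds: {w0}.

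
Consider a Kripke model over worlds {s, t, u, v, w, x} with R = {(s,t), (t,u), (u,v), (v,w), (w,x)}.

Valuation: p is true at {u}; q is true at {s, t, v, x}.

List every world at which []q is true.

{s, u, w, x}

s: successors {t}; q there: t:T. ✓
t: successors {u}; q there: u:F. ✗
u: successors {v}; q there: v:T. ✓
v: successors {w}; q there: w:F. ✗
w: successors {x}; q there: x:T. ✓
x: no successors, so []q holds vacuously. ✓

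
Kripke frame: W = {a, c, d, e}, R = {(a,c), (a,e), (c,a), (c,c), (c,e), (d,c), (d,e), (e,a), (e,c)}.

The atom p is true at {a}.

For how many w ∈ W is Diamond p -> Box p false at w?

2

a: Diamond p is F, Box p is F. ✓
c: Diamond p is T, Box p is F. ✗
d: Diamond p is F, Box p is F. ✓
e: Diamond p is T, Box p is F. ✗
Satisfying worlds: {a, d}.
So Diamond p -> Box p fails at the other 2 worlds.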